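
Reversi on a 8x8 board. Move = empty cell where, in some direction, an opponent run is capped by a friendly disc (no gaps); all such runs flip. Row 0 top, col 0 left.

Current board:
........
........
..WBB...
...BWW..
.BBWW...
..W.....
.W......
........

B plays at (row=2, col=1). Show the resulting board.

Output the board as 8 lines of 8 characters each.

Place B at (2,1); scan 8 dirs for brackets.
Dir NW: first cell '.' (not opp) -> no flip
Dir N: first cell '.' (not opp) -> no flip
Dir NE: first cell '.' (not opp) -> no flip
Dir W: first cell '.' (not opp) -> no flip
Dir E: opp run (2,2) capped by B -> flip
Dir SW: first cell '.' (not opp) -> no flip
Dir S: first cell '.' (not opp) -> no flip
Dir SE: first cell '.' (not opp) -> no flip
All flips: (2,2)

Answer: ........
........
.BBBB...
...BWW..
.BBWW...
..W.....
.W......
........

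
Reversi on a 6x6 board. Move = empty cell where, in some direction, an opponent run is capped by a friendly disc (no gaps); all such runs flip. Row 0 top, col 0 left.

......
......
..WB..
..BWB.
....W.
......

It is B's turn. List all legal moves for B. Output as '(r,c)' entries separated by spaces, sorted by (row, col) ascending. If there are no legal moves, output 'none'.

(1,1): no bracket -> illegal
(1,2): flips 1 -> legal
(1,3): no bracket -> illegal
(2,1): flips 1 -> legal
(2,4): no bracket -> illegal
(3,1): no bracket -> illegal
(3,5): no bracket -> illegal
(4,2): no bracket -> illegal
(4,3): flips 1 -> legal
(4,5): no bracket -> illegal
(5,3): no bracket -> illegal
(5,4): flips 1 -> legal
(5,5): no bracket -> illegal

Answer: (1,2) (2,1) (4,3) (5,4)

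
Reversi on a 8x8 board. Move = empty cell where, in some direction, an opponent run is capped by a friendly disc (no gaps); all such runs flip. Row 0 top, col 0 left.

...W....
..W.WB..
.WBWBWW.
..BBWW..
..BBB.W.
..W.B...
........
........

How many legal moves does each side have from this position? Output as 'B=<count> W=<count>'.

Answer: B=15 W=9

Derivation:
-- B to move --
(0,1): no bracket -> illegal
(0,2): flips 1 -> legal
(0,4): flips 1 -> legal
(0,5): flips 2 -> legal
(1,0): flips 1 -> legal
(1,1): no bracket -> illegal
(1,3): flips 2 -> legal
(1,6): flips 2 -> legal
(1,7): flips 2 -> legal
(2,0): flips 1 -> legal
(2,7): flips 2 -> legal
(3,0): no bracket -> illegal
(3,1): no bracket -> illegal
(3,6): flips 2 -> legal
(3,7): flips 1 -> legal
(4,1): no bracket -> illegal
(4,5): flips 2 -> legal
(4,7): no bracket -> illegal
(5,1): no bracket -> illegal
(5,3): no bracket -> illegal
(5,5): no bracket -> illegal
(5,6): no bracket -> illegal
(5,7): flips 2 -> legal
(6,1): flips 1 -> legal
(6,2): flips 1 -> legal
(6,3): no bracket -> illegal
B mobility = 15
-- W to move --
(0,4): flips 1 -> legal
(0,5): flips 1 -> legal
(0,6): no bracket -> illegal
(1,1): no bracket -> illegal
(1,3): flips 1 -> legal
(1,6): flips 1 -> legal
(3,1): flips 2 -> legal
(4,1): flips 1 -> legal
(4,5): no bracket -> illegal
(5,1): no bracket -> illegal
(5,3): flips 3 -> legal
(5,5): no bracket -> illegal
(6,3): no bracket -> illegal
(6,4): flips 2 -> legal
(6,5): flips 3 -> legal
W mobility = 9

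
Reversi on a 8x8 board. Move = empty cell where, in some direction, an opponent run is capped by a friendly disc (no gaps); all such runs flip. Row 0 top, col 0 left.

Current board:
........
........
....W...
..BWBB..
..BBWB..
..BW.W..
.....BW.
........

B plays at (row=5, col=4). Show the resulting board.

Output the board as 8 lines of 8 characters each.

Answer: ........
........
....W...
..BWBB..
..BBBB..
..BBBW..
.....BW.
........

Derivation:
Place B at (5,4); scan 8 dirs for brackets.
Dir NW: first cell 'B' (not opp) -> no flip
Dir N: opp run (4,4) capped by B -> flip
Dir NE: first cell 'B' (not opp) -> no flip
Dir W: opp run (5,3) capped by B -> flip
Dir E: opp run (5,5), next='.' -> no flip
Dir SW: first cell '.' (not opp) -> no flip
Dir S: first cell '.' (not opp) -> no flip
Dir SE: first cell 'B' (not opp) -> no flip
All flips: (4,4) (5,3)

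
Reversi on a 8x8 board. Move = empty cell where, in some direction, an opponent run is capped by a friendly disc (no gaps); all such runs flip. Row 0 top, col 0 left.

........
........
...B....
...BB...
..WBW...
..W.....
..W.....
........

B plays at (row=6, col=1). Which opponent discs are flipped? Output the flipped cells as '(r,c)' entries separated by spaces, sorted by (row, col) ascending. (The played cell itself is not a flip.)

Answer: (5,2)

Derivation:
Dir NW: first cell '.' (not opp) -> no flip
Dir N: first cell '.' (not opp) -> no flip
Dir NE: opp run (5,2) capped by B -> flip
Dir W: first cell '.' (not opp) -> no flip
Dir E: opp run (6,2), next='.' -> no flip
Dir SW: first cell '.' (not opp) -> no flip
Dir S: first cell '.' (not opp) -> no flip
Dir SE: first cell '.' (not opp) -> no flip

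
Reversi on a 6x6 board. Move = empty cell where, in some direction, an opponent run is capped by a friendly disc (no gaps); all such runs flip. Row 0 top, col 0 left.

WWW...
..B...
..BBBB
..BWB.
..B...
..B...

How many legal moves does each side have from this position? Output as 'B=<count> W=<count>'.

Answer: B=2 W=7

Derivation:
-- B to move --
(0,3): no bracket -> illegal
(1,0): no bracket -> illegal
(1,1): no bracket -> illegal
(1,3): no bracket -> illegal
(4,3): flips 1 -> legal
(4,4): flips 1 -> legal
B mobility = 2
-- W to move --
(0,3): no bracket -> illegal
(1,1): flips 1 -> legal
(1,3): flips 1 -> legal
(1,4): no bracket -> illegal
(1,5): flips 1 -> legal
(2,1): no bracket -> illegal
(3,1): flips 1 -> legal
(3,5): flips 1 -> legal
(4,1): no bracket -> illegal
(4,3): no bracket -> illegal
(4,4): no bracket -> illegal
(4,5): flips 3 -> legal
(5,1): flips 1 -> legal
(5,3): no bracket -> illegal
W mobility = 7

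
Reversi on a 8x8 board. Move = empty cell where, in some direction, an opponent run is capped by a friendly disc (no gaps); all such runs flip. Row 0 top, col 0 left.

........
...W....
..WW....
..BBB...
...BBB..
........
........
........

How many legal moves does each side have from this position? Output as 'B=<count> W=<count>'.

-- B to move --
(0,2): no bracket -> illegal
(0,3): flips 2 -> legal
(0,4): no bracket -> illegal
(1,1): flips 1 -> legal
(1,2): flips 2 -> legal
(1,4): flips 1 -> legal
(2,1): no bracket -> illegal
(2,4): no bracket -> illegal
(3,1): no bracket -> illegal
B mobility = 4
-- W to move --
(2,1): no bracket -> illegal
(2,4): no bracket -> illegal
(2,5): no bracket -> illegal
(3,1): no bracket -> illegal
(3,5): no bracket -> illegal
(3,6): no bracket -> illegal
(4,1): flips 1 -> legal
(4,2): flips 1 -> legal
(4,6): no bracket -> illegal
(5,2): no bracket -> illegal
(5,3): flips 2 -> legal
(5,4): no bracket -> illegal
(5,5): flips 2 -> legal
(5,6): flips 2 -> legal
W mobility = 5

Answer: B=4 W=5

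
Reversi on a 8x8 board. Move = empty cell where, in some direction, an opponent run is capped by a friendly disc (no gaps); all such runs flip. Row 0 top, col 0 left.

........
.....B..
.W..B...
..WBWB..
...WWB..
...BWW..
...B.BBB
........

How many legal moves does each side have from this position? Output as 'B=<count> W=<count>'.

-- B to move --
(1,0): flips 4 -> legal
(1,1): no bracket -> illegal
(1,2): no bracket -> illegal
(2,0): no bracket -> illegal
(2,2): no bracket -> illegal
(2,3): flips 1 -> legal
(2,5): no bracket -> illegal
(3,0): no bracket -> illegal
(3,1): flips 1 -> legal
(4,1): no bracket -> illegal
(4,2): flips 2 -> legal
(4,6): no bracket -> illegal
(5,2): no bracket -> illegal
(5,6): flips 2 -> legal
(6,4): flips 3 -> legal
B mobility = 6
-- W to move --
(0,4): no bracket -> illegal
(0,5): no bracket -> illegal
(0,6): no bracket -> illegal
(1,3): no bracket -> illegal
(1,4): flips 1 -> legal
(1,6): no bracket -> illegal
(2,2): flips 1 -> legal
(2,3): flips 1 -> legal
(2,5): flips 2 -> legal
(2,6): flips 1 -> legal
(3,6): flips 2 -> legal
(4,2): no bracket -> illegal
(4,6): flips 1 -> legal
(5,2): flips 1 -> legal
(5,6): flips 1 -> legal
(5,7): no bracket -> illegal
(6,2): flips 1 -> legal
(6,4): no bracket -> illegal
(7,2): flips 1 -> legal
(7,3): flips 2 -> legal
(7,4): no bracket -> illegal
(7,5): flips 1 -> legal
(7,6): flips 1 -> legal
(7,7): flips 1 -> legal
W mobility = 15

Answer: B=6 W=15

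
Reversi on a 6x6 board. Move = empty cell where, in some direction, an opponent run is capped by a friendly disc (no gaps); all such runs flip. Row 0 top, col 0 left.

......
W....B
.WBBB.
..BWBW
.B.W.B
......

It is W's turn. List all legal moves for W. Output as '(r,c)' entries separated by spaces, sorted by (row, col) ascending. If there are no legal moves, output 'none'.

Answer: (1,1) (1,3) (2,5) (3,1) (5,5)

Derivation:
(0,4): no bracket -> illegal
(0,5): no bracket -> illegal
(1,1): flips 1 -> legal
(1,2): no bracket -> illegal
(1,3): flips 2 -> legal
(1,4): no bracket -> illegal
(2,5): flips 4 -> legal
(3,0): no bracket -> illegal
(3,1): flips 1 -> legal
(4,0): no bracket -> illegal
(4,2): no bracket -> illegal
(4,4): no bracket -> illegal
(5,0): no bracket -> illegal
(5,1): no bracket -> illegal
(5,2): no bracket -> illegal
(5,4): no bracket -> illegal
(5,5): flips 1 -> legal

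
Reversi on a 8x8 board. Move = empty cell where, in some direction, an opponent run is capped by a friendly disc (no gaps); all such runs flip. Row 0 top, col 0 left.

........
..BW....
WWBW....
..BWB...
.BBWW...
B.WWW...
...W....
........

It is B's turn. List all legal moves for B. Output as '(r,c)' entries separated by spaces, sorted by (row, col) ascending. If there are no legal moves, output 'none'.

Answer: (0,4) (1,0) (1,4) (2,4) (3,0) (4,5) (5,5) (6,1) (6,2) (6,4) (6,5) (7,4)

Derivation:
(0,2): no bracket -> illegal
(0,3): no bracket -> illegal
(0,4): flips 1 -> legal
(1,0): flips 1 -> legal
(1,1): no bracket -> illegal
(1,4): flips 2 -> legal
(2,4): flips 2 -> legal
(3,0): flips 1 -> legal
(3,1): no bracket -> illegal
(3,5): no bracket -> illegal
(4,5): flips 2 -> legal
(5,1): no bracket -> illegal
(5,5): flips 2 -> legal
(6,1): flips 2 -> legal
(6,2): flips 1 -> legal
(6,4): flips 3 -> legal
(6,5): flips 2 -> legal
(7,2): no bracket -> illegal
(7,3): no bracket -> illegal
(7,4): flips 2 -> legal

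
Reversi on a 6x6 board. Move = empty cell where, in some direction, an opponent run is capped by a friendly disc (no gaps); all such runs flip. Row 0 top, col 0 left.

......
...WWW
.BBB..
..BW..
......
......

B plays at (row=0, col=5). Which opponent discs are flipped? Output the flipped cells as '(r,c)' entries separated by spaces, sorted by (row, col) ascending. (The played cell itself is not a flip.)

Dir NW: edge -> no flip
Dir N: edge -> no flip
Dir NE: edge -> no flip
Dir W: first cell '.' (not opp) -> no flip
Dir E: edge -> no flip
Dir SW: opp run (1,4) capped by B -> flip
Dir S: opp run (1,5), next='.' -> no flip
Dir SE: edge -> no flip

Answer: (1,4)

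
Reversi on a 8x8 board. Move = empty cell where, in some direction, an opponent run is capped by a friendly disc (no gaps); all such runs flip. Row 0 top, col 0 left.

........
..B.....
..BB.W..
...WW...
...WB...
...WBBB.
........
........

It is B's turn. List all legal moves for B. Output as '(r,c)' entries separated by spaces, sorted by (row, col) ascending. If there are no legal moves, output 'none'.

(1,4): no bracket -> illegal
(1,5): no bracket -> illegal
(1,6): no bracket -> illegal
(2,4): flips 1 -> legal
(2,6): no bracket -> illegal
(3,2): flips 1 -> legal
(3,5): no bracket -> illegal
(3,6): no bracket -> illegal
(4,2): flips 1 -> legal
(4,5): flips 1 -> legal
(5,2): flips 1 -> legal
(6,2): flips 1 -> legal
(6,3): flips 3 -> legal
(6,4): no bracket -> illegal

Answer: (2,4) (3,2) (4,2) (4,5) (5,2) (6,2) (6,3)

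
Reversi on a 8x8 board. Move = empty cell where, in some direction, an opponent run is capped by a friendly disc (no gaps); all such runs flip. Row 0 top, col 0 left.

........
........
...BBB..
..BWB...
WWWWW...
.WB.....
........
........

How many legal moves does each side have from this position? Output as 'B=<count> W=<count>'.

-- B to move --
(2,2): no bracket -> illegal
(3,0): flips 1 -> legal
(3,1): no bracket -> illegal
(3,5): no bracket -> illegal
(4,5): no bracket -> illegal
(5,0): flips 2 -> legal
(5,3): flips 2 -> legal
(5,4): flips 2 -> legal
(5,5): no bracket -> illegal
(6,0): flips 3 -> legal
(6,1): no bracket -> illegal
(6,2): no bracket -> illegal
B mobility = 5
-- W to move --
(1,2): no bracket -> illegal
(1,3): flips 1 -> legal
(1,4): flips 4 -> legal
(1,5): flips 1 -> legal
(1,6): flips 2 -> legal
(2,1): flips 1 -> legal
(2,2): flips 1 -> legal
(2,6): no bracket -> illegal
(3,1): flips 1 -> legal
(3,5): flips 1 -> legal
(3,6): no bracket -> illegal
(4,5): no bracket -> illegal
(5,3): flips 1 -> legal
(6,1): flips 1 -> legal
(6,2): flips 1 -> legal
(6,3): flips 1 -> legal
W mobility = 12

Answer: B=5 W=12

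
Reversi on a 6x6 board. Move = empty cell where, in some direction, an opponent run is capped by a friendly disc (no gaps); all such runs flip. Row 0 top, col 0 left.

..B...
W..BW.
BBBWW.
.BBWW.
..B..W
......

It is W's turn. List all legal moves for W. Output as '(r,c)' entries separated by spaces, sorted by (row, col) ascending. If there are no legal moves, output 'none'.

Answer: (0,3) (1,1) (1,2) (3,0) (4,1) (4,3) (5,1)

Derivation:
(0,1): no bracket -> illegal
(0,3): flips 1 -> legal
(0,4): no bracket -> illegal
(1,1): flips 1 -> legal
(1,2): flips 1 -> legal
(3,0): flips 3 -> legal
(4,0): no bracket -> illegal
(4,1): flips 1 -> legal
(4,3): flips 2 -> legal
(5,1): flips 1 -> legal
(5,2): no bracket -> illegal
(5,3): no bracket -> illegal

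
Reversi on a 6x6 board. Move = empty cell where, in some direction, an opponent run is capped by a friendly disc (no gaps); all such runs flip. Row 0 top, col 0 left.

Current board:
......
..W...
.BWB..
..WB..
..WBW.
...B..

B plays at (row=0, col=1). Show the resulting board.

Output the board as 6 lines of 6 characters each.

Place B at (0,1); scan 8 dirs for brackets.
Dir NW: edge -> no flip
Dir N: edge -> no flip
Dir NE: edge -> no flip
Dir W: first cell '.' (not opp) -> no flip
Dir E: first cell '.' (not opp) -> no flip
Dir SW: first cell '.' (not opp) -> no flip
Dir S: first cell '.' (not opp) -> no flip
Dir SE: opp run (1,2) capped by B -> flip
All flips: (1,2)

Answer: .B....
..B...
.BWB..
..WB..
..WBW.
...B..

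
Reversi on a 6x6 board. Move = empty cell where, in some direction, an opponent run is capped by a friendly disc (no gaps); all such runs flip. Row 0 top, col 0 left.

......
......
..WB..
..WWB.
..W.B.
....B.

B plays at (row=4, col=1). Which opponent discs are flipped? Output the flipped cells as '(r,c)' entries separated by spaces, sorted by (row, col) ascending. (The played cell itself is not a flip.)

Dir NW: first cell '.' (not opp) -> no flip
Dir N: first cell '.' (not opp) -> no flip
Dir NE: opp run (3,2) capped by B -> flip
Dir W: first cell '.' (not opp) -> no flip
Dir E: opp run (4,2), next='.' -> no flip
Dir SW: first cell '.' (not opp) -> no flip
Dir S: first cell '.' (not opp) -> no flip
Dir SE: first cell '.' (not opp) -> no flip

Answer: (3,2)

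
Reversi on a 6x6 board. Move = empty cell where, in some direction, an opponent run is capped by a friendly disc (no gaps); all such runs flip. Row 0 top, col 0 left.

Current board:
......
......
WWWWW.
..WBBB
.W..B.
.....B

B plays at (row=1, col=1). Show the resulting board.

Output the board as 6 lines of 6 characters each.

Place B at (1,1); scan 8 dirs for brackets.
Dir NW: first cell '.' (not opp) -> no flip
Dir N: first cell '.' (not opp) -> no flip
Dir NE: first cell '.' (not opp) -> no flip
Dir W: first cell '.' (not opp) -> no flip
Dir E: first cell '.' (not opp) -> no flip
Dir SW: opp run (2,0), next=edge -> no flip
Dir S: opp run (2,1), next='.' -> no flip
Dir SE: opp run (2,2) capped by B -> flip
All flips: (2,2)

Answer: ......
.B....
WWBWW.
..WBBB
.W..B.
.....B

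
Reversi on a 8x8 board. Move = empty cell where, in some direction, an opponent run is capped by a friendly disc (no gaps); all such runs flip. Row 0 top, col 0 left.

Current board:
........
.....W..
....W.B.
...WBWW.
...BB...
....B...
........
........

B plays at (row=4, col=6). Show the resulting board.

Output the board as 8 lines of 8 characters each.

Place B at (4,6); scan 8 dirs for brackets.
Dir NW: opp run (3,5) (2,4), next='.' -> no flip
Dir N: opp run (3,6) capped by B -> flip
Dir NE: first cell '.' (not opp) -> no flip
Dir W: first cell '.' (not opp) -> no flip
Dir E: first cell '.' (not opp) -> no flip
Dir SW: first cell '.' (not opp) -> no flip
Dir S: first cell '.' (not opp) -> no flip
Dir SE: first cell '.' (not opp) -> no flip
All flips: (3,6)

Answer: ........
.....W..
....W.B.
...WBWB.
...BB.B.
....B...
........
........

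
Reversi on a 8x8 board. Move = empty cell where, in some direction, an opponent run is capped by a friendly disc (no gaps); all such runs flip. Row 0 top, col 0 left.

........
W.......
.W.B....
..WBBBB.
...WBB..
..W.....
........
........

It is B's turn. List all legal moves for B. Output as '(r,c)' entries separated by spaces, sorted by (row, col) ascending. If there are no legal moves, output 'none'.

Answer: (3,1) (4,1) (4,2) (5,3) (6,1)

Derivation:
(0,0): no bracket -> illegal
(0,1): no bracket -> illegal
(1,1): no bracket -> illegal
(1,2): no bracket -> illegal
(2,0): no bracket -> illegal
(2,2): no bracket -> illegal
(3,0): no bracket -> illegal
(3,1): flips 1 -> legal
(4,1): flips 1 -> legal
(4,2): flips 1 -> legal
(5,1): no bracket -> illegal
(5,3): flips 1 -> legal
(5,4): no bracket -> illegal
(6,1): flips 2 -> legal
(6,2): no bracket -> illegal
(6,3): no bracket -> illegal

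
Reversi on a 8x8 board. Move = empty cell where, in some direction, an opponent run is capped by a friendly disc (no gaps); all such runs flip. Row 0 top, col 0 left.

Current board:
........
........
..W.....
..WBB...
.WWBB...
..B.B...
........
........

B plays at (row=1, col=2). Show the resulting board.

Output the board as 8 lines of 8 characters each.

Answer: ........
..B.....
..B.....
..BBB...
.WBBB...
..B.B...
........
........

Derivation:
Place B at (1,2); scan 8 dirs for brackets.
Dir NW: first cell '.' (not opp) -> no flip
Dir N: first cell '.' (not opp) -> no flip
Dir NE: first cell '.' (not opp) -> no flip
Dir W: first cell '.' (not opp) -> no flip
Dir E: first cell '.' (not opp) -> no flip
Dir SW: first cell '.' (not opp) -> no flip
Dir S: opp run (2,2) (3,2) (4,2) capped by B -> flip
Dir SE: first cell '.' (not opp) -> no flip
All flips: (2,2) (3,2) (4,2)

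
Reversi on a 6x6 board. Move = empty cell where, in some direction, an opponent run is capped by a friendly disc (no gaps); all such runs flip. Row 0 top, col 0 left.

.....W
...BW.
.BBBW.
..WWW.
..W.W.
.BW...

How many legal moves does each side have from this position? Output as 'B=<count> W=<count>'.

-- B to move --
(0,3): no bracket -> illegal
(0,4): no bracket -> illegal
(1,5): flips 4 -> legal
(2,5): flips 1 -> legal
(3,1): no bracket -> illegal
(3,5): flips 1 -> legal
(4,1): flips 1 -> legal
(4,3): flips 2 -> legal
(4,5): flips 1 -> legal
(5,3): flips 1 -> legal
(5,4): no bracket -> illegal
(5,5): flips 2 -> legal
B mobility = 8
-- W to move --
(0,2): flips 1 -> legal
(0,3): flips 2 -> legal
(0,4): no bracket -> illegal
(1,0): flips 1 -> legal
(1,1): flips 1 -> legal
(1,2): flips 3 -> legal
(2,0): flips 3 -> legal
(3,0): no bracket -> illegal
(3,1): no bracket -> illegal
(4,0): no bracket -> illegal
(4,1): no bracket -> illegal
(5,0): flips 1 -> legal
W mobility = 7

Answer: B=8 W=7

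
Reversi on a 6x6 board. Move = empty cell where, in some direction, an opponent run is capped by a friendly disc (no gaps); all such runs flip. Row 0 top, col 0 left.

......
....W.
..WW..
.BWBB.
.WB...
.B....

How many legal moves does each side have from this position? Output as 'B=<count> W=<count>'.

Answer: B=4 W=8

Derivation:
-- B to move --
(0,3): no bracket -> illegal
(0,4): no bracket -> illegal
(0,5): no bracket -> illegal
(1,1): flips 1 -> legal
(1,2): flips 3 -> legal
(1,3): flips 2 -> legal
(1,5): no bracket -> illegal
(2,1): no bracket -> illegal
(2,4): no bracket -> illegal
(2,5): no bracket -> illegal
(3,0): no bracket -> illegal
(4,0): flips 1 -> legal
(4,3): no bracket -> illegal
(5,0): no bracket -> illegal
(5,2): no bracket -> illegal
B mobility = 4
-- W to move --
(2,0): no bracket -> illegal
(2,1): flips 1 -> legal
(2,4): no bracket -> illegal
(2,5): no bracket -> illegal
(3,0): flips 1 -> legal
(3,5): flips 2 -> legal
(4,0): flips 1 -> legal
(4,3): flips 2 -> legal
(4,4): flips 1 -> legal
(4,5): flips 1 -> legal
(5,0): no bracket -> illegal
(5,2): flips 1 -> legal
(5,3): no bracket -> illegal
W mobility = 8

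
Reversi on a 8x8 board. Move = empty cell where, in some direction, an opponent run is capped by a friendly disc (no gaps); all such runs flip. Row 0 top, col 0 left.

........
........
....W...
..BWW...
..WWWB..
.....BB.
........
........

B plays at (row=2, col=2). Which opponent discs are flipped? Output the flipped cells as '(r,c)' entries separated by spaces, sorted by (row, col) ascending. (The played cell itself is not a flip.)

Answer: (3,3) (4,4)

Derivation:
Dir NW: first cell '.' (not opp) -> no flip
Dir N: first cell '.' (not opp) -> no flip
Dir NE: first cell '.' (not opp) -> no flip
Dir W: first cell '.' (not opp) -> no flip
Dir E: first cell '.' (not opp) -> no flip
Dir SW: first cell '.' (not opp) -> no flip
Dir S: first cell 'B' (not opp) -> no flip
Dir SE: opp run (3,3) (4,4) capped by B -> flip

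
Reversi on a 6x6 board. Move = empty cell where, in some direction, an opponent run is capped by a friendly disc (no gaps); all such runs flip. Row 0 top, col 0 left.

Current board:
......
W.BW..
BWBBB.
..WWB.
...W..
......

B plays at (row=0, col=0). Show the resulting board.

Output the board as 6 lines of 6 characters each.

Place B at (0,0); scan 8 dirs for brackets.
Dir NW: edge -> no flip
Dir N: edge -> no flip
Dir NE: edge -> no flip
Dir W: edge -> no flip
Dir E: first cell '.' (not opp) -> no flip
Dir SW: edge -> no flip
Dir S: opp run (1,0) capped by B -> flip
Dir SE: first cell '.' (not opp) -> no flip
All flips: (1,0)

Answer: B.....
B.BW..
BWBBB.
..WWB.
...W..
......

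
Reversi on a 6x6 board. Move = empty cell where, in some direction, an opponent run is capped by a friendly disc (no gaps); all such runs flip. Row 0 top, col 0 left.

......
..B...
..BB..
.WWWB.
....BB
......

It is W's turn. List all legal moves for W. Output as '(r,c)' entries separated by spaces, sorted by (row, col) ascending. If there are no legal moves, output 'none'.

(0,1): no bracket -> illegal
(0,2): flips 2 -> legal
(0,3): no bracket -> illegal
(1,1): flips 1 -> legal
(1,3): flips 2 -> legal
(1,4): flips 1 -> legal
(2,1): no bracket -> illegal
(2,4): no bracket -> illegal
(2,5): no bracket -> illegal
(3,5): flips 1 -> legal
(4,3): no bracket -> illegal
(5,3): no bracket -> illegal
(5,4): no bracket -> illegal
(5,5): flips 1 -> legal

Answer: (0,2) (1,1) (1,3) (1,4) (3,5) (5,5)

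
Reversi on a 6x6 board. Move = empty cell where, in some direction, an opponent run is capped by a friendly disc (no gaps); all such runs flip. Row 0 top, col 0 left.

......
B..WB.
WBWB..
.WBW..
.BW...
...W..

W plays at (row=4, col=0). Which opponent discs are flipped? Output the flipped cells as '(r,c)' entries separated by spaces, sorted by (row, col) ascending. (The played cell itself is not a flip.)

Dir NW: edge -> no flip
Dir N: first cell '.' (not opp) -> no flip
Dir NE: first cell 'W' (not opp) -> no flip
Dir W: edge -> no flip
Dir E: opp run (4,1) capped by W -> flip
Dir SW: edge -> no flip
Dir S: first cell '.' (not opp) -> no flip
Dir SE: first cell '.' (not opp) -> no flip

Answer: (4,1)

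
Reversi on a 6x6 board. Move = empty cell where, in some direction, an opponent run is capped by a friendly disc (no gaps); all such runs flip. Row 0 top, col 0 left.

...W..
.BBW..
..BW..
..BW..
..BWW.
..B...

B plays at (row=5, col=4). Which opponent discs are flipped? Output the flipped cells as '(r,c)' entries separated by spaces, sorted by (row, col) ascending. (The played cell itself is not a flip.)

Dir NW: opp run (4,3) capped by B -> flip
Dir N: opp run (4,4), next='.' -> no flip
Dir NE: first cell '.' (not opp) -> no flip
Dir W: first cell '.' (not opp) -> no flip
Dir E: first cell '.' (not opp) -> no flip
Dir SW: edge -> no flip
Dir S: edge -> no flip
Dir SE: edge -> no flip

Answer: (4,3)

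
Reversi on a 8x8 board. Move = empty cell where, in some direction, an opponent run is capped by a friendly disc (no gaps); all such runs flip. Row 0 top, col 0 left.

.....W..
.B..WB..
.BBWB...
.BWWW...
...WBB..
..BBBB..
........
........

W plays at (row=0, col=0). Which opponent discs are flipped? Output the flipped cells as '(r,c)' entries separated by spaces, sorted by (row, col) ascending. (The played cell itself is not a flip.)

Answer: (1,1) (2,2)

Derivation:
Dir NW: edge -> no flip
Dir N: edge -> no flip
Dir NE: edge -> no flip
Dir W: edge -> no flip
Dir E: first cell '.' (not opp) -> no flip
Dir SW: edge -> no flip
Dir S: first cell '.' (not opp) -> no flip
Dir SE: opp run (1,1) (2,2) capped by W -> flip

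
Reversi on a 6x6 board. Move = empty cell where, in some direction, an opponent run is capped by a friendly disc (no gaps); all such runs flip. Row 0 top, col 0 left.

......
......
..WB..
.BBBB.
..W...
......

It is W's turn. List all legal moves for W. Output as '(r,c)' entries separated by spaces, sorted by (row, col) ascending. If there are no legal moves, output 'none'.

Answer: (2,0) (2,4) (4,0) (4,4)

Derivation:
(1,2): no bracket -> illegal
(1,3): no bracket -> illegal
(1,4): no bracket -> illegal
(2,0): flips 1 -> legal
(2,1): no bracket -> illegal
(2,4): flips 2 -> legal
(2,5): no bracket -> illegal
(3,0): no bracket -> illegal
(3,5): no bracket -> illegal
(4,0): flips 1 -> legal
(4,1): no bracket -> illegal
(4,3): no bracket -> illegal
(4,4): flips 1 -> legal
(4,5): no bracket -> illegal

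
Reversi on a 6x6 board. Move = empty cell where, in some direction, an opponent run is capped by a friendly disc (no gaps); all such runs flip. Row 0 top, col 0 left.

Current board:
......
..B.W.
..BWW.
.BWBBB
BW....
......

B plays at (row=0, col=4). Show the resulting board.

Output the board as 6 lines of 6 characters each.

Answer: ....B.
..B.B.
..BWB.
.BWBBB
BW....
......

Derivation:
Place B at (0,4); scan 8 dirs for brackets.
Dir NW: edge -> no flip
Dir N: edge -> no flip
Dir NE: edge -> no flip
Dir W: first cell '.' (not opp) -> no flip
Dir E: first cell '.' (not opp) -> no flip
Dir SW: first cell '.' (not opp) -> no flip
Dir S: opp run (1,4) (2,4) capped by B -> flip
Dir SE: first cell '.' (not opp) -> no flip
All flips: (1,4) (2,4)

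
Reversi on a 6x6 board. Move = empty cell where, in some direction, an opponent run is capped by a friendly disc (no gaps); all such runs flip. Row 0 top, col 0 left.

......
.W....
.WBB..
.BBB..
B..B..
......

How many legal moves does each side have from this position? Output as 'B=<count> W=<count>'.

Answer: B=4 W=4

Derivation:
-- B to move --
(0,0): flips 1 -> legal
(0,1): flips 2 -> legal
(0,2): no bracket -> illegal
(1,0): flips 1 -> legal
(1,2): no bracket -> illegal
(2,0): flips 1 -> legal
(3,0): no bracket -> illegal
B mobility = 4
-- W to move --
(1,2): no bracket -> illegal
(1,3): no bracket -> illegal
(1,4): no bracket -> illegal
(2,0): no bracket -> illegal
(2,4): flips 2 -> legal
(3,0): no bracket -> illegal
(3,4): no bracket -> illegal
(4,1): flips 1 -> legal
(4,2): no bracket -> illegal
(4,4): flips 2 -> legal
(5,0): no bracket -> illegal
(5,1): no bracket -> illegal
(5,2): no bracket -> illegal
(5,3): no bracket -> illegal
(5,4): flips 2 -> legal
W mobility = 4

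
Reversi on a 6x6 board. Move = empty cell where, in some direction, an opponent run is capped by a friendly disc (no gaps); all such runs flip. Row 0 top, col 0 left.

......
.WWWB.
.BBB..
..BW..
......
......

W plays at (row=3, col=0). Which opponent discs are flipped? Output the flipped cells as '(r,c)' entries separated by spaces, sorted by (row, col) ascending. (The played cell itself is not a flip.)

Answer: (2,1)

Derivation:
Dir NW: edge -> no flip
Dir N: first cell '.' (not opp) -> no flip
Dir NE: opp run (2,1) capped by W -> flip
Dir W: edge -> no flip
Dir E: first cell '.' (not opp) -> no flip
Dir SW: edge -> no flip
Dir S: first cell '.' (not opp) -> no flip
Dir SE: first cell '.' (not opp) -> no flip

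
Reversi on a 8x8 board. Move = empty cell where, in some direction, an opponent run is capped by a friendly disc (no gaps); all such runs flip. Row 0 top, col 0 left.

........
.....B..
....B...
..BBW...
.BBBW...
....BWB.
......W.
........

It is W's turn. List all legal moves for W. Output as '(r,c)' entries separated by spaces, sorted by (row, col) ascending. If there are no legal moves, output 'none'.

Answer: (1,4) (2,2) (3,1) (4,0) (4,6) (5,2) (5,3) (5,7) (6,4)

Derivation:
(0,4): no bracket -> illegal
(0,5): no bracket -> illegal
(0,6): no bracket -> illegal
(1,3): no bracket -> illegal
(1,4): flips 1 -> legal
(1,6): no bracket -> illegal
(2,1): no bracket -> illegal
(2,2): flips 1 -> legal
(2,3): no bracket -> illegal
(2,5): no bracket -> illegal
(2,6): no bracket -> illegal
(3,0): no bracket -> illegal
(3,1): flips 2 -> legal
(3,5): no bracket -> illegal
(4,0): flips 3 -> legal
(4,5): no bracket -> illegal
(4,6): flips 1 -> legal
(4,7): no bracket -> illegal
(5,0): no bracket -> illegal
(5,1): no bracket -> illegal
(5,2): flips 1 -> legal
(5,3): flips 1 -> legal
(5,7): flips 1 -> legal
(6,3): no bracket -> illegal
(6,4): flips 1 -> legal
(6,5): no bracket -> illegal
(6,7): no bracket -> illegal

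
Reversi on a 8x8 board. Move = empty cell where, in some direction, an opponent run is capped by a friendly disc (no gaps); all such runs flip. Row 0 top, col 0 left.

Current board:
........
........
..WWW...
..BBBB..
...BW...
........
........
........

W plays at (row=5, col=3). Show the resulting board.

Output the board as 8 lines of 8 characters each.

Place W at (5,3); scan 8 dirs for brackets.
Dir NW: first cell '.' (not opp) -> no flip
Dir N: opp run (4,3) (3,3) capped by W -> flip
Dir NE: first cell 'W' (not opp) -> no flip
Dir W: first cell '.' (not opp) -> no flip
Dir E: first cell '.' (not opp) -> no flip
Dir SW: first cell '.' (not opp) -> no flip
Dir S: first cell '.' (not opp) -> no flip
Dir SE: first cell '.' (not opp) -> no flip
All flips: (3,3) (4,3)

Answer: ........
........
..WWW...
..BWBB..
...WW...
...W....
........
........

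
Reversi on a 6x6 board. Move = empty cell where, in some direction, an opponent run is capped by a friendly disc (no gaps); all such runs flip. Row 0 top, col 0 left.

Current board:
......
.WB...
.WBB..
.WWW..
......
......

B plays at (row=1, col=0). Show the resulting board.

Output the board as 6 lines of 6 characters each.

Answer: ......
BBB...
.WBB..
.WWW..
......
......

Derivation:
Place B at (1,0); scan 8 dirs for brackets.
Dir NW: edge -> no flip
Dir N: first cell '.' (not opp) -> no flip
Dir NE: first cell '.' (not opp) -> no flip
Dir W: edge -> no flip
Dir E: opp run (1,1) capped by B -> flip
Dir SW: edge -> no flip
Dir S: first cell '.' (not opp) -> no flip
Dir SE: opp run (2,1) (3,2), next='.' -> no flip
All flips: (1,1)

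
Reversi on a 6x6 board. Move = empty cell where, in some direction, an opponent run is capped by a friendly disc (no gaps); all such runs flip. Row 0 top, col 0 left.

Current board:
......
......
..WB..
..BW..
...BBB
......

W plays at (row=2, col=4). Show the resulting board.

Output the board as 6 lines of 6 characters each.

Answer: ......
......
..WWW.
..BW..
...BBB
......

Derivation:
Place W at (2,4); scan 8 dirs for brackets.
Dir NW: first cell '.' (not opp) -> no flip
Dir N: first cell '.' (not opp) -> no flip
Dir NE: first cell '.' (not opp) -> no flip
Dir W: opp run (2,3) capped by W -> flip
Dir E: first cell '.' (not opp) -> no flip
Dir SW: first cell 'W' (not opp) -> no flip
Dir S: first cell '.' (not opp) -> no flip
Dir SE: first cell '.' (not opp) -> no flip
All flips: (2,3)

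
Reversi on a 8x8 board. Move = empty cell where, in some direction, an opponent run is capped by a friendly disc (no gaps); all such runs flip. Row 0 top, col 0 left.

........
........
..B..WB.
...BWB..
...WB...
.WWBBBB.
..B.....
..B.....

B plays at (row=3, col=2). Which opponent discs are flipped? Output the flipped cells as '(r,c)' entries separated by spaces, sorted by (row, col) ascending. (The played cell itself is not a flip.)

Dir NW: first cell '.' (not opp) -> no flip
Dir N: first cell 'B' (not opp) -> no flip
Dir NE: first cell '.' (not opp) -> no flip
Dir W: first cell '.' (not opp) -> no flip
Dir E: first cell 'B' (not opp) -> no flip
Dir SW: first cell '.' (not opp) -> no flip
Dir S: first cell '.' (not opp) -> no flip
Dir SE: opp run (4,3) capped by B -> flip

Answer: (4,3)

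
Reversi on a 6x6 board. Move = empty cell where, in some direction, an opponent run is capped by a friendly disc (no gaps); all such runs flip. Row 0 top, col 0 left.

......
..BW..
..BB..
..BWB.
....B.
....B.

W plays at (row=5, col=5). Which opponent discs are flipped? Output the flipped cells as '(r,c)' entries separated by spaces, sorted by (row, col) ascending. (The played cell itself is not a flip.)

Dir NW: opp run (4,4) capped by W -> flip
Dir N: first cell '.' (not opp) -> no flip
Dir NE: edge -> no flip
Dir W: opp run (5,4), next='.' -> no flip
Dir E: edge -> no flip
Dir SW: edge -> no flip
Dir S: edge -> no flip
Dir SE: edge -> no flip

Answer: (4,4)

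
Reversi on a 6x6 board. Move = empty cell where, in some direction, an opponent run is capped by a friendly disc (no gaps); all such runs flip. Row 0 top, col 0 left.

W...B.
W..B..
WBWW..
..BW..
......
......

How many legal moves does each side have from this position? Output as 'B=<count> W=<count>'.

-- B to move --
(0,1): no bracket -> illegal
(1,1): no bracket -> illegal
(1,2): flips 1 -> legal
(1,4): flips 1 -> legal
(2,4): flips 2 -> legal
(3,0): no bracket -> illegal
(3,1): flips 1 -> legal
(3,4): flips 1 -> legal
(4,2): no bracket -> illegal
(4,3): flips 2 -> legal
(4,4): no bracket -> illegal
B mobility = 6
-- W to move --
(0,2): no bracket -> illegal
(0,3): flips 1 -> legal
(0,5): no bracket -> illegal
(1,1): no bracket -> illegal
(1,2): no bracket -> illegal
(1,4): no bracket -> illegal
(1,5): no bracket -> illegal
(2,4): no bracket -> illegal
(3,0): no bracket -> illegal
(3,1): flips 1 -> legal
(4,1): flips 1 -> legal
(4,2): flips 1 -> legal
(4,3): flips 2 -> legal
W mobility = 5

Answer: B=6 W=5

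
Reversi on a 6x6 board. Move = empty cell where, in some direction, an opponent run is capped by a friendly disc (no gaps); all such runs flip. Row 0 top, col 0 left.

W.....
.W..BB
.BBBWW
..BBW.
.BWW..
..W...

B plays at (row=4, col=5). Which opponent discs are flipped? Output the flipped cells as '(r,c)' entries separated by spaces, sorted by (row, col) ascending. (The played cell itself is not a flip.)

Dir NW: opp run (3,4) capped by B -> flip
Dir N: first cell '.' (not opp) -> no flip
Dir NE: edge -> no flip
Dir W: first cell '.' (not opp) -> no flip
Dir E: edge -> no flip
Dir SW: first cell '.' (not opp) -> no flip
Dir S: first cell '.' (not opp) -> no flip
Dir SE: edge -> no flip

Answer: (3,4)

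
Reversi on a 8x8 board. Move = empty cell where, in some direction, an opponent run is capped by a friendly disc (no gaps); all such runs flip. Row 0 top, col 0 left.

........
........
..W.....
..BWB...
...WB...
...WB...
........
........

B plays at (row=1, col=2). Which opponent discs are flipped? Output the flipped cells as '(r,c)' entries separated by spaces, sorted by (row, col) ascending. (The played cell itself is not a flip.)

Dir NW: first cell '.' (not opp) -> no flip
Dir N: first cell '.' (not opp) -> no flip
Dir NE: first cell '.' (not opp) -> no flip
Dir W: first cell '.' (not opp) -> no flip
Dir E: first cell '.' (not opp) -> no flip
Dir SW: first cell '.' (not opp) -> no flip
Dir S: opp run (2,2) capped by B -> flip
Dir SE: first cell '.' (not opp) -> no flip

Answer: (2,2)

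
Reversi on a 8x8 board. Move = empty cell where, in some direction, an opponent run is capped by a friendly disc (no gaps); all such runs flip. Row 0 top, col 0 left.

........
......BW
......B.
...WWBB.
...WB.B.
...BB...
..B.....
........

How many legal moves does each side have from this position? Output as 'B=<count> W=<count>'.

-- B to move --
(0,6): no bracket -> illegal
(0,7): no bracket -> illegal
(2,2): flips 1 -> legal
(2,3): flips 2 -> legal
(2,4): flips 1 -> legal
(2,5): no bracket -> illegal
(2,7): no bracket -> illegal
(3,2): flips 3 -> legal
(4,2): flips 1 -> legal
(4,5): no bracket -> illegal
(5,2): no bracket -> illegal
B mobility = 5
-- W to move --
(0,5): no bracket -> illegal
(0,6): no bracket -> illegal
(0,7): no bracket -> illegal
(1,5): flips 1 -> legal
(2,4): no bracket -> illegal
(2,5): no bracket -> illegal
(2,7): no bracket -> illegal
(3,7): flips 2 -> legal
(4,2): no bracket -> illegal
(4,5): flips 1 -> legal
(4,7): no bracket -> illegal
(5,1): no bracket -> illegal
(5,2): no bracket -> illegal
(5,5): flips 1 -> legal
(5,6): no bracket -> illegal
(5,7): no bracket -> illegal
(6,1): no bracket -> illegal
(6,3): flips 1 -> legal
(6,4): flips 2 -> legal
(6,5): flips 1 -> legal
(7,1): flips 5 -> legal
(7,2): no bracket -> illegal
(7,3): no bracket -> illegal
W mobility = 8

Answer: B=5 W=8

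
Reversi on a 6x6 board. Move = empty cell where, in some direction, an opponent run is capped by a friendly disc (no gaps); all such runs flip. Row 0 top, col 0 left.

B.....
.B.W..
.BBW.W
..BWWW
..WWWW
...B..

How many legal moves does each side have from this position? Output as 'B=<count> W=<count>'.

Answer: B=8 W=5

Derivation:
-- B to move --
(0,2): no bracket -> illegal
(0,3): flips 4 -> legal
(0,4): flips 1 -> legal
(1,2): no bracket -> illegal
(1,4): flips 1 -> legal
(1,5): no bracket -> illegal
(2,4): flips 1 -> legal
(3,1): flips 1 -> legal
(4,1): no bracket -> illegal
(5,1): no bracket -> illegal
(5,2): flips 1 -> legal
(5,4): flips 1 -> legal
(5,5): flips 2 -> legal
B mobility = 8
-- W to move --
(0,1): no bracket -> illegal
(0,2): no bracket -> illegal
(1,0): flips 2 -> legal
(1,2): flips 2 -> legal
(2,0): flips 2 -> legal
(3,0): no bracket -> illegal
(3,1): flips 2 -> legal
(4,1): flips 1 -> legal
(5,2): no bracket -> illegal
(5,4): no bracket -> illegal
W mobility = 5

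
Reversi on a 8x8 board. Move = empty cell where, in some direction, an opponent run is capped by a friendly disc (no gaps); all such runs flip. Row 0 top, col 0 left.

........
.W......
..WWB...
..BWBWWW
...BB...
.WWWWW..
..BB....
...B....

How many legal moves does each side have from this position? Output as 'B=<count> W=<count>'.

-- B to move --
(0,0): flips 3 -> legal
(0,1): no bracket -> illegal
(0,2): no bracket -> illegal
(1,0): no bracket -> illegal
(1,2): flips 2 -> legal
(1,3): flips 2 -> legal
(1,4): flips 1 -> legal
(2,0): no bracket -> illegal
(2,1): flips 2 -> legal
(2,5): no bracket -> illegal
(2,6): flips 1 -> legal
(2,7): no bracket -> illegal
(3,1): no bracket -> illegal
(4,0): flips 1 -> legal
(4,1): flips 1 -> legal
(4,2): flips 2 -> legal
(4,5): flips 1 -> legal
(4,6): flips 1 -> legal
(4,7): no bracket -> illegal
(5,0): no bracket -> illegal
(5,6): no bracket -> illegal
(6,0): no bracket -> illegal
(6,1): flips 1 -> legal
(6,4): flips 1 -> legal
(6,5): flips 1 -> legal
(6,6): flips 1 -> legal
B mobility = 15
-- W to move --
(1,3): flips 1 -> legal
(1,4): flips 3 -> legal
(1,5): flips 1 -> legal
(2,1): flips 2 -> legal
(2,5): flips 3 -> legal
(3,1): flips 1 -> legal
(4,1): flips 1 -> legal
(4,2): flips 1 -> legal
(4,5): flips 1 -> legal
(6,1): no bracket -> illegal
(6,4): no bracket -> illegal
(7,1): flips 1 -> legal
(7,2): flips 2 -> legal
(7,4): flips 1 -> legal
W mobility = 12

Answer: B=15 W=12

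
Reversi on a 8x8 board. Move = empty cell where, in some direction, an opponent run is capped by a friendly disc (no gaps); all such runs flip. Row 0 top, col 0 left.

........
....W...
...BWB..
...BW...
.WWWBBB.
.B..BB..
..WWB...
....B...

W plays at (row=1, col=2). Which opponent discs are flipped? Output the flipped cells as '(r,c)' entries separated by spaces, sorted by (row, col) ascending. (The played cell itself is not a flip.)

Answer: (2,3)

Derivation:
Dir NW: first cell '.' (not opp) -> no flip
Dir N: first cell '.' (not opp) -> no flip
Dir NE: first cell '.' (not opp) -> no flip
Dir W: first cell '.' (not opp) -> no flip
Dir E: first cell '.' (not opp) -> no flip
Dir SW: first cell '.' (not opp) -> no flip
Dir S: first cell '.' (not opp) -> no flip
Dir SE: opp run (2,3) capped by W -> flip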